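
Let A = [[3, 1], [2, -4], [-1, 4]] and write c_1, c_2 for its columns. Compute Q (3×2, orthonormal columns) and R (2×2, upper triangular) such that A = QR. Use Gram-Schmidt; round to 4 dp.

e_1 = c_1/‖c_1‖ = (3, 2, -1)/3.7417 = (0.8018, 0.5345, -0.2673).
r_{12} = e_1·c_2 = -2.4054.
u_2 = c_2 + 2.4054·e_1 = (2.9286, -2.7143, 3.3571).
‖u_2‖ = 5.2167, so e_2 = (0.5614, -0.5203, 0.6435).

Q = [[0.8018, 0.5614], [0.5345, -0.5203], [-0.2673, 0.6435]], R = [[3.7417, -2.4054], [0.0000, 5.2167]]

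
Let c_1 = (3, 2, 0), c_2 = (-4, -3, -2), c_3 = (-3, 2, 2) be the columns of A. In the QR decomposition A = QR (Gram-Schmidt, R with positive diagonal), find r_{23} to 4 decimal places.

r_{23} = -2.4382

c_1 = (3, 2, 0); ‖c_1‖ = 3.6056, so q_1 = (0.8321, 0.5547, 0.0000).
q_1·c_2 = 0.8321·(-4) + 0.5547·(-3) + 0.0000·(-2) = -4.9923.
u_2 = c_2 + 4.9923·q_1 = (0.1538, -0.2308, -2.0000).
‖u_2‖ = 2.0191, so q_2 = (0.0762, -0.1143, -0.9905).
r_{23} = q_2·c_3 = -2.4382.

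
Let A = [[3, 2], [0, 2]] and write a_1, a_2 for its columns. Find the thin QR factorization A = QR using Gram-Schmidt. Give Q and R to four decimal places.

Q = [[1.0000, 0.0000], [0.0000, 1.0000]], R = [[3.0000, 2.0000], [0.0000, 2.0000]]

a_1 = (3, 0); ‖a_1‖ = 3.0000, so q_1 = (1.0000, 0.0000).
q_1·a_2 = 1.0000·2 + 0.0000·2 = 2.0000.
u_2 = a_2 − 2.0000·q_1 = (0.0000, 2.0000).
‖u_2‖ = 2.0000, so q_2 = (0.0000, 1.0000).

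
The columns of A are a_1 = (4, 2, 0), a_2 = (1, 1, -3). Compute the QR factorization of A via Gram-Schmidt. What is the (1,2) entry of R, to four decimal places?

a_1 = (4, 2, 0); ‖a_1‖ = 4.4721, so q_1 = (0.8944, 0.4472, 0.0000).
r_{12} = q_1·a_2 = 1.3416.

r_{12} = 1.3416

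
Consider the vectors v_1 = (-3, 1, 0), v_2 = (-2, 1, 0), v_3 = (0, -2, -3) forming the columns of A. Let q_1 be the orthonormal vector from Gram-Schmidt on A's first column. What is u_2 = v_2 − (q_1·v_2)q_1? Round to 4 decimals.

q_1 = v_1/‖v_1‖ = (-3, 1, 0)/3.1623 = (-0.9487, 0.3162, 0.0000).
r_{12} = q_1·v_2 = 2.2136.
u_2 = v_2 − 2.2136·q_1 = (0.1000, 0.3000, 0.0000).

u_2 = (0.1000, 0.3000, 0.0000)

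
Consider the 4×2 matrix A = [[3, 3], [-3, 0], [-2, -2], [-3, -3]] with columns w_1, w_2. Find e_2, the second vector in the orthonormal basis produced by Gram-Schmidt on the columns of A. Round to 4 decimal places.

e_2 = (0.3446, 0.8424, -0.2298, -0.3446)

w_1 = (3, -3, -2, -3); ‖w_1‖ = 5.5678, so e_1 = (0.5388, -0.5388, -0.3592, -0.5388).
e_1·w_2 = 0.5388·3 + (-0.5388)·0 + (-0.3592)·(-2) + (-0.5388)·(-3) = 3.9513.
u_2 = w_2 − 3.9513·e_1 = (0.8710, 2.1290, -0.5806, -0.8710).
‖u_2‖ = 2.5273, so e_2 = (0.3446, 0.8424, -0.2298, -0.3446).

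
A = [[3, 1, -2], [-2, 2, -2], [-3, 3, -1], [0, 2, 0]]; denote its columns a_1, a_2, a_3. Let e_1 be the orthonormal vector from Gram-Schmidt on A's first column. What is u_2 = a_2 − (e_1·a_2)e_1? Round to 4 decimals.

a_1 = (3, -2, -3, 0); ‖a_1‖ = 4.6904, so e_1 = (0.6396, -0.4264, -0.6396, 0.0000).
e_1·a_2 = 0.6396·1 + (-0.4264)·2 + (-0.6396)·3 + 0.0000·2 = -2.1320.
u_2 = a_2 + 2.1320·e_1 = (2.3636, 1.0909, 1.6364, 2.0000).

u_2 = (2.3636, 1.0909, 1.6364, 2.0000)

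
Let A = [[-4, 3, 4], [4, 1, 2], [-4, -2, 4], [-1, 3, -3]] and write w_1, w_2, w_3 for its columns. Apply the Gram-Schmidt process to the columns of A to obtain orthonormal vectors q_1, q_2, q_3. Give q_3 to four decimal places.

q_3 = (0.4725, 0.6655, 0.3142, -0.4849)

w_1 = (-4, 4, -4, -1); ‖w_1‖ = 7.0000, so q_1 = (-0.5714, 0.5714, -0.5714, -0.1429).
q_1·w_2 = (-0.5714)·3 + 0.5714·1 + (-0.5714)·(-2) + (-0.1429)·3 = -0.4286.
u_2 = w_2 + 0.4286·q_1 = (2.7551, 1.2449, -2.2449, 2.9388).
‖u_2‖ = 4.7766, so q_2 = (0.5768, 0.2606, -0.4700, 0.6152).
q_1·w_3 = (-0.5714)·4 + 0.5714·2 + (-0.5714)·4 + (-0.1429)·(-3) = -3.0000; q_2·w_3 = 0.5768·4 + 0.2606·2 + (-0.4700)·4 + 0.6152·(-3) = -0.8972.
u_3 = w_3 + 3.0000·q_1 + 0.8972·q_2 = (2.8032, 3.9481, 1.8640, -2.8766).
‖u_3‖ = 5.9325, so q_3 = (0.4725, 0.6655, 0.3142, -0.4849).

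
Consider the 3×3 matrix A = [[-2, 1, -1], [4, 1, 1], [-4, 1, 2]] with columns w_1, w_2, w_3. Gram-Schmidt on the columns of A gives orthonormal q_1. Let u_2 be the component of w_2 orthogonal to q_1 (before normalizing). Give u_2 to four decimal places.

q_1 = w_1/‖w_1‖ = (-2, 4, -4)/6.0000 = (-0.3333, 0.6667, -0.6667).
r_{12} = q_1·w_2 = -0.3333.
u_2 = w_2 + 0.3333·q_1 = (0.8889, 1.2222, 0.7778).

u_2 = (0.8889, 1.2222, 0.7778)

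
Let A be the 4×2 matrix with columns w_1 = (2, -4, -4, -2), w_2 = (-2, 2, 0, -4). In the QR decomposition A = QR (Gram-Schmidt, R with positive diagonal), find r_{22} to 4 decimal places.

r_{22} = 4.8580

q_1 = w_1/‖w_1‖ = (2, -4, -4, -2)/6.3246 = (0.3162, -0.6325, -0.6325, -0.3162).
r_{12} = q_1·w_2 = -0.6325.
u_2 = w_2 + 0.6325·q_1 = (-1.8000, 1.6000, -0.4000, -4.2000).
r_{22} = ‖u_2‖ = 4.8580.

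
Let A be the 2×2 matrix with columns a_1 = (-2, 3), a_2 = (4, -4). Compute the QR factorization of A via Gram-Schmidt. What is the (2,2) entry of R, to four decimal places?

r_{22} = 1.1094

a_1 = (-2, 3); ‖a_1‖ = 3.6056, so e_1 = (-0.5547, 0.8321).
e_1·a_2 = (-0.5547)·4 + 0.8321·(-4) = -5.5470.
u_2 = a_2 + 5.5470·e_1 = (0.9231, 0.6154).
r_{22} = ‖u_2‖ = 1.1094.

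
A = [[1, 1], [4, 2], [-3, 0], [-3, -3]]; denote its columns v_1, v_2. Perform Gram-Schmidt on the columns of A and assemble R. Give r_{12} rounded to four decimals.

r_{12} = 3.0426

v_1 = (1, 4, -3, -3); ‖v_1‖ = 5.9161, so q_1 = (0.1690, 0.6761, -0.5071, -0.5071).
r_{12} = q_1·v_2 = 3.0426.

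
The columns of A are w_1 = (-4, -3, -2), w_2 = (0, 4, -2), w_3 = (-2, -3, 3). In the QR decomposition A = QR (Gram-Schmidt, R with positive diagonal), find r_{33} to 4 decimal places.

e_1 = w_1/‖w_1‖ = (-4, -3, -2)/5.3852 = (-0.7428, -0.5571, -0.3714).
r_{12} = e_1·w_2 = -1.4856.
u_2 = w_2 + 1.4856·e_1 = (-1.1034, 3.1724, -2.5517).
‖u_2‖ = 4.2182, so e_2 = (-0.2616, 0.7521, -0.6049).
r_{13} = e_1·w_3 = 2.0426; r_{23} = e_2·w_3 = -3.5479.
u_3 = w_3 − 2.0426·e_1 + 3.5479·e_2 = (-1.4109, 0.8062, 1.6124).
r_{33} = ‖u_3‖ = 2.2892.

r_{33} = 2.2892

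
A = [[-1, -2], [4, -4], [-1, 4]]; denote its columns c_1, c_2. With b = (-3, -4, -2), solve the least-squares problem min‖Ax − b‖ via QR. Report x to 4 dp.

c_1 = (-1, 4, -1); ‖c_1‖ = 4.2426, so q_1 = (-0.2357, 0.9428, -0.2357).
q_1·c_2 = (-0.2357)·(-2) + 0.9428·(-4) + (-0.2357)·4 = -4.2426.
u_2 = c_2 + 4.2426·q_1 = (-3.0000, 0.0000, 3.0000).
‖u_2‖ = 4.2426, so q_2 = (-0.7071, 0.0000, 0.7071).
Qᵀb = (-2.5927, 0.7071).
Back-substitute: x_2 = 0.7071/4.2426 = 0.1667.
x_1 = (-2.5927 + 4.2426·0.1667)/4.2426 = -0.4444.

x = (-0.4444, 0.1667)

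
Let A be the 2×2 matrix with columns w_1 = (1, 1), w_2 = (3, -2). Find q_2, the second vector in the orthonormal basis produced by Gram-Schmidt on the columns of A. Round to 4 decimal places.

w_1 = (1, 1); ‖w_1‖ = 1.4142, so q_1 = (0.7071, 0.7071).
q_1·w_2 = 0.7071·3 + 0.7071·(-2) = 0.7071.
u_2 = w_2 − 0.7071·q_1 = (2.5000, -2.5000).
‖u_2‖ = 3.5355, so q_2 = (0.7071, -0.7071).

q_2 = (0.7071, -0.7071)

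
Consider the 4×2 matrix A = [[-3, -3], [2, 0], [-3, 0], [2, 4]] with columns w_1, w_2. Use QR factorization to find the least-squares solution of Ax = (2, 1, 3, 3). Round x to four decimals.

x = (-0.7673, 0.7618)

w_1 = (-3, 2, -3, 2); ‖w_1‖ = 5.0990, so e_1 = (-0.5883, 0.3922, -0.5883, 0.3922).
e_1·w_2 = (-0.5883)·(-3) + 0.3922·0 + (-0.5883)·0 + 0.3922·4 = 3.3340.
u_2 = w_2 − 3.3340·e_1 = (-1.0385, -1.3077, 1.9615, 2.6923).
‖u_2‖ = 3.7262, so e_2 = (-0.2787, -0.3509, 0.5264, 0.7225).
Qᵀb = (-1.3728, 2.8385).
Back-substitute: x_2 = 2.8385/3.7262 = 0.7618.
x_1 = (-1.3728 − 3.3340·0.7618)/5.0990 = -0.7673.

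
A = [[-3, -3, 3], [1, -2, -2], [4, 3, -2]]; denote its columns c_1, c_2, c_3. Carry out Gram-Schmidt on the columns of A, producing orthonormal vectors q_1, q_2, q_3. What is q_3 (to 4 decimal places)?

q_3 = (0.7573, -0.2065, 0.6196)

c_1 = (-3, 1, 4); ‖c_1‖ = 5.0990, so q_1 = (-0.5883, 0.1961, 0.7845).
q_1·c_2 = (-0.5883)·(-3) + 0.1961·(-2) + 0.7845·3 = 3.7262.
u_2 = c_2 − 3.7262·q_1 = (-0.8077, -2.7308, 0.0769).
‖u_2‖ = 2.8488, so q_2 = (-0.2835, -0.9586, 0.0270).
q_1·c_3 = (-0.5883)·3 + 0.1961·(-2) + 0.7845·(-2) = -3.7262; q_2·c_3 = (-0.2835)·3 + (-0.9586)·(-2) + 0.0270·(-2) = 1.0126.
u_3 = c_3 + 3.7262·q_1 − 1.0126·q_2 = (1.0948, -0.2986, 0.8957).
‖u_3‖ = 1.4457, so q_3 = (0.7573, -0.2065, 0.6196).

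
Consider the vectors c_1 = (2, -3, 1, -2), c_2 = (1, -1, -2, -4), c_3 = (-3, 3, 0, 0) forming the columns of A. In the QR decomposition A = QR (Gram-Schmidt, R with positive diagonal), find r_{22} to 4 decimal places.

r_{22} = 3.9087

c_1 = (2, -3, 1, -2); ‖c_1‖ = 4.2426, so e_1 = (0.4714, -0.7071, 0.2357, -0.4714).
e_1·c_2 = 0.4714·1 + (-0.7071)·(-1) + 0.2357·(-2) + (-0.4714)·(-4) = 2.5927.
u_2 = c_2 − 2.5927·e_1 = (-0.2222, 0.8333, -2.6111, -2.7778).
r_{22} = ‖u_2‖ = 3.9087.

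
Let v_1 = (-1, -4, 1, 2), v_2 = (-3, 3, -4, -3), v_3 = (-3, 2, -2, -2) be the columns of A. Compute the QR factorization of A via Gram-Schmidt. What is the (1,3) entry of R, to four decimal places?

v_1 = (-1, -4, 1, 2); ‖v_1‖ = 4.6904, so q_1 = (-0.2132, -0.8528, 0.2132, 0.4264).
r_{13} = q_1·v_3 = -2.3452.

r_{13} = -2.3452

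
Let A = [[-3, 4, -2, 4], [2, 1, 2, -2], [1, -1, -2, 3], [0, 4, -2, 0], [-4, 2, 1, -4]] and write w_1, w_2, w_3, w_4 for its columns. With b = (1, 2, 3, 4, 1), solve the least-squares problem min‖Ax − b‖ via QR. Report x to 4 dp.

q_1 = w_1/‖w_1‖ = (-3, 2, 1, 0, -4)/5.4772 = (-0.5477, 0.3651, 0.1826, 0.0000, -0.7303).
r_{12} = q_1·w_2 = -3.4689.
u_2 = w_2 + 3.4689·q_1 = (2.1000, 2.2667, -0.3667, 4.0000, -0.5333).
‖u_2‖ = 5.0957, so q_2 = (0.4121, 0.4448, -0.0720, 0.7850, -0.1047).
r_{13} = q_1·w_3 = 0.7303; r_{23} = q_2·w_3 = -1.4653.
u_3 = w_3 − 0.7303·q_1 + 1.4653·q_2 = (-0.9961, 2.3851, -2.2388, -0.8498, 1.3800).
‖u_3‖ = 3.7841, so q_3 = (-0.2632, 0.6303, -0.5916, -0.2246, 0.3647).
r_{14} = q_1·w_4 = 0.5477; r_{24} = q_2·w_4 = 0.9616; r_{34} = q_3·w_4 = -5.5471.
u_4 = w_4 − 0.5477·q_1 − 0.9616·q_2 + 5.5471·q_3 = (2.4435, 0.8686, -0.3126, -2.0005, -1.4765).
‖u_4‖ = 3.6062, so q_4 = (0.6776, 0.2409, -0.0867, -0.5547, -0.4094).
Qᵀb = (0.0000, 4.1211, -1.3111, -1.7292).
Back-substitute: x_4 = -1.7292/3.6062 = -0.4795.
x_3 = (-1.3111 + 5.5471·(-0.4795))/3.7841 = -1.0494.
x_2 = (4.1211 + 1.4653·(-1.0494) − 0.9616·(-0.4795))/5.0957 = 0.5975.
x_1 = (0.0000 + 3.4689·0.5975 − 0.7303·(-1.0494) − 0.5477·(-0.4795))/5.4772 = 0.5663.

x = (0.5663, 0.5975, -1.0494, -0.4795)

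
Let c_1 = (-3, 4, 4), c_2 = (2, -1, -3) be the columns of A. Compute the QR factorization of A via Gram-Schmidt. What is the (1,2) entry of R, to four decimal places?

c_1 = (-3, 4, 4); ‖c_1‖ = 6.4031, so e_1 = (-0.4685, 0.6247, 0.6247).
r_{12} = e_1·c_2 = -3.4358.

r_{12} = -3.4358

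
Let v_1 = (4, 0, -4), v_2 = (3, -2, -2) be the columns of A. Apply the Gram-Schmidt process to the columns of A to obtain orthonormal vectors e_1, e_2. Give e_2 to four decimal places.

e_2 = (0.2357, -0.9428, 0.2357)

e_1 = v_1/‖v_1‖ = (4, 0, -4)/5.6569 = (0.7071, 0.0000, -0.7071).
r_{12} = e_1·v_2 = 3.5355.
u_2 = v_2 − 3.5355·e_1 = (0.5000, -2.0000, 0.5000).
‖u_2‖ = 2.1213, so e_2 = (0.2357, -0.9428, 0.2357).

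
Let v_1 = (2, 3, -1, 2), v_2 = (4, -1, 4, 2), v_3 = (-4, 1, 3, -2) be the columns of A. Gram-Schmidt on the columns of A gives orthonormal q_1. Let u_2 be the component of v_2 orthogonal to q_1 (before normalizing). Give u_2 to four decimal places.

v_1 = (2, 3, -1, 2); ‖v_1‖ = 4.2426, so q_1 = (0.4714, 0.7071, -0.2357, 0.4714).
q_1·v_2 = 0.4714·4 + 0.7071·(-1) + (-0.2357)·4 + 0.4714·2 = 1.1785.
u_2 = v_2 − 1.1785·q_1 = (3.4444, -1.8333, 4.2778, 1.4444).

u_2 = (3.4444, -1.8333, 4.2778, 1.4444)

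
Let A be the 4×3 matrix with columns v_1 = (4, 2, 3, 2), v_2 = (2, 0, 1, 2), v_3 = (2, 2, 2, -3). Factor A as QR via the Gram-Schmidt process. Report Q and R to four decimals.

Q = [[0.6963, 0.1231, 0.5774], [0.3482, -0.6155, -0.5774], [0.5222, -0.2462, 0.0000], [0.3482, 0.7385, -0.5774]], R = [[5.7446, 2.6112, 2.0889], [0.0000, 1.4771, -3.6927], [0.0000, 0.0000, 1.7321]]

e_1 = v_1/‖v_1‖ = (4, 2, 3, 2)/5.7446 = (0.6963, 0.3482, 0.5222, 0.3482).
r_{12} = e_1·v_2 = 2.6112.
u_2 = v_2 − 2.6112·e_1 = (0.1818, -0.9091, -0.3636, 1.0909).
‖u_2‖ = 1.4771, so e_2 = (0.1231, -0.6155, -0.2462, 0.7385).
r_{13} = e_1·v_3 = 2.0889; r_{23} = e_2·v_3 = -3.6927.
u_3 = v_3 − 2.0889·e_1 + 3.6927·e_2 = (1.0000, -1.0000, 0.0000, -1.0000).
‖u_3‖ = 1.7321, so e_3 = (0.5774, -0.5774, 0.0000, -0.5774).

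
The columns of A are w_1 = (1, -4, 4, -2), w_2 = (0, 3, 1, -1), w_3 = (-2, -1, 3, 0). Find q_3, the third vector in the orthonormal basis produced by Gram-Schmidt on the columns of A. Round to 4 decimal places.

w_1 = (1, -4, 4, -2); ‖w_1‖ = 6.0828, so q_1 = (0.1644, -0.6576, 0.6576, -0.3288).
q_1·w_2 = 0.1644·0 + (-0.6576)·3 + 0.6576·1 + (-0.3288)·(-1) = -0.9864.
u_2 = w_2 + 0.9864·q_1 = (0.1622, 2.3514, 1.6486, -1.3243).
‖u_2‖ = 3.1665, so q_2 = (0.0512, 0.7426, 0.5206, -0.4182).
q_1·w_3 = 0.1644·(-2) + (-0.6576)·(-1) + 0.6576·3 + (-0.3288)·0 = 2.3016; q_2·w_3 = 0.0512·(-2) + 0.7426·(-1) + 0.5206·3 + (-0.4182)·0 = 0.7170.
u_3 = w_3 − 2.3016·q_1 − 0.7170·q_2 = (-2.4151, -0.0189, 1.1132, 1.0566).
‖u_3‖ = 2.8616, so q_3 = (-0.8440, -0.0066, 0.3890, 0.3692).

q_3 = (-0.8440, -0.0066, 0.3890, 0.3692)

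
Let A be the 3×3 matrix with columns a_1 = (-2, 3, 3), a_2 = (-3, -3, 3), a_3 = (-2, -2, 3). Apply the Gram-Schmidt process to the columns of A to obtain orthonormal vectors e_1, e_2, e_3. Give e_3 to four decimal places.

a_1 = (-2, 3, 3); ‖a_1‖ = 4.6904, so e_1 = (-0.4264, 0.6396, 0.6396).
e_1·a_2 = (-0.4264)·(-3) + 0.6396·(-3) + 0.6396·3 = 1.2792.
u_2 = a_2 − 1.2792·e_1 = (-2.4545, -3.8182, 2.1818).
‖u_2‖ = 5.0362, so e_2 = (-0.4874, -0.7581, 0.4332).
e_1·a_3 = (-0.4264)·(-2) + 0.6396·(-2) + 0.6396·3 = 1.4924; e_2·a_3 = (-0.4874)·(-2) + (-0.7581)·(-2) + 0.4332·3 = 3.7907.
u_3 = a_3 − 1.4924·e_1 − 3.7907·e_2 = (0.4839, -0.0806, 0.4032).
‖u_3‖ = 0.6350, so e_3 = (0.7620, -0.1270, 0.6350).

e_3 = (0.7620, -0.1270, 0.6350)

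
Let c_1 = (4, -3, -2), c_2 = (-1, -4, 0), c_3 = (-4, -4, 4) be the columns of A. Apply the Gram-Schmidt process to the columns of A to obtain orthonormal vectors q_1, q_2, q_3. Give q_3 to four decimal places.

q_1 = c_1/‖c_1‖ = (4, -3, -2)/5.3852 = (0.7428, -0.5571, -0.3714).
r_{12} = q_1·c_2 = 1.4856.
u_2 = c_2 − 1.4856·q_1 = (-2.1034, -3.1724, 0.5517).
‖u_2‖ = 3.8462, so q_2 = (-0.5469, -0.8248, 0.1434).
r_{13} = q_1·c_3 = -2.2283; r_{23} = q_2·c_3 = 6.0606.
u_3 = c_3 + 2.2283·q_1 − 6.0606·q_2 = (0.9697, -0.2424, 2.3030).
‖u_3‖ = 2.5106, so q_3 = (0.3862, -0.0966, 0.9173).

q_3 = (0.3862, -0.0966, 0.9173)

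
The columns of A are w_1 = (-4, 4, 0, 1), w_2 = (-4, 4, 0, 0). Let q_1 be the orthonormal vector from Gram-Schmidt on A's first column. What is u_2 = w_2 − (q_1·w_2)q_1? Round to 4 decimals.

u_2 = (-0.1212, 0.1212, 0.0000, -0.9697)

q_1 = w_1/‖w_1‖ = (-4, 4, 0, 1)/5.7446 = (-0.6963, 0.6963, 0.0000, 0.1741).
r_{12} = q_1·w_2 = 5.5705.
u_2 = w_2 − 5.5705·q_1 = (-0.1212, 0.1212, 0.0000, -0.9697).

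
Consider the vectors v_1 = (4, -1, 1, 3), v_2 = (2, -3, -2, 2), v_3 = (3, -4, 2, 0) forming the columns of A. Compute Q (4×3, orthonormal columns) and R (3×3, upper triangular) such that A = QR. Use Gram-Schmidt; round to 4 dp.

Q = [[0.7698, -0.0624, 0.1017], [-0.1925, -0.6868, -0.6457], [0.1925, -0.7180, 0.5395], [0.5774, 0.0937, -0.5307]], R = [[5.1962, 2.8868, 3.4641], [0.0000, 3.5590, 1.1239], [0.0000, 0.0000, 3.9670]]

e_1 = v_1/‖v_1‖ = (4, -1, 1, 3)/5.1962 = (0.7698, -0.1925, 0.1925, 0.5774).
r_{12} = e_1·v_2 = 2.8868.
u_2 = v_2 − 2.8868·e_1 = (-0.2222, -2.4444, -2.5556, 0.3333).
‖u_2‖ = 3.5590, so e_2 = (-0.0624, -0.6868, -0.7180, 0.0937).
r_{13} = e_1·v_3 = 3.4641; r_{23} = e_2·v_3 = 1.1239.
u_3 = v_3 − 3.4641·e_1 − 1.1239·e_2 = (0.4035, -2.5614, 2.1404, -2.1053).
‖u_3‖ = 3.9670, so e_3 = (0.1017, -0.6457, 0.5395, -0.5307).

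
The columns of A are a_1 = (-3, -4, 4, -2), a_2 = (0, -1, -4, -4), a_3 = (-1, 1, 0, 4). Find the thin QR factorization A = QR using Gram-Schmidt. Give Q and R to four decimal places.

a_1 = (-3, -4, 4, -2); ‖a_1‖ = 6.7082, so q_1 = (-0.4472, -0.5963, 0.5963, -0.2981).
q_1·a_2 = (-0.4472)·0 + (-0.5963)·(-1) + 0.5963·(-4) + (-0.2981)·(-4) = -0.5963.
u_2 = a_2 + 0.5963·q_1 = (-0.2667, -1.3556, -3.6444, -4.1778).
‖u_2‖ = 5.7135, so q_2 = (-0.0467, -0.2373, -0.6379, -0.7312).
q_1·a_3 = (-0.4472)·(-1) + (-0.5963)·1 + 0.5963·0 + (-0.2981)·4 = -1.3416; q_2·a_3 = (-0.0467)·(-1) + (-0.2373)·1 + (-0.6379)·0 + (-0.7312)·4 = -3.1154.
u_3 = a_3 + 1.3416·q_1 + 3.1154·q_2 = (-1.7454, -0.5391, -1.1872, 1.3220).
‖u_3‖ = 2.5484, so q_3 = (-0.6849, -0.2116, -0.4659, 0.5188).

Q = [[-0.4472, -0.0467, -0.6849], [-0.5963, -0.2373, -0.2116], [0.5963, -0.6379, -0.4659], [-0.2981, -0.7312, 0.5188]], R = [[6.7082, -0.5963, -1.3416], [0.0000, 5.7135, -3.1154], [0.0000, 0.0000, 2.5484]]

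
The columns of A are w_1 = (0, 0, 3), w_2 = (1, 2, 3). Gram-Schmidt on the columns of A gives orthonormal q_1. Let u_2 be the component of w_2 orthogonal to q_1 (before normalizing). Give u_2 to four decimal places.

w_1 = (0, 0, 3); ‖w_1‖ = 3.0000, so q_1 = (0.0000, 0.0000, 1.0000).
q_1·w_2 = 0.0000·1 + 0.0000·2 + 1.0000·3 = 3.0000.
u_2 = w_2 − 3.0000·q_1 = (1.0000, 2.0000, 0.0000).

u_2 = (1.0000, 2.0000, 0.0000)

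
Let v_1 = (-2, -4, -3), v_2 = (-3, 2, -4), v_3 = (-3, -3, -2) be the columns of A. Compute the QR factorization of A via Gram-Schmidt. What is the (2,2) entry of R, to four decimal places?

r_{22} = 5.0549

v_1 = (-2, -4, -3); ‖v_1‖ = 5.3852, so q_1 = (-0.3714, -0.7428, -0.5571).
q_1·v_2 = (-0.3714)·(-3) + (-0.7428)·2 + (-0.5571)·(-4) = 1.8570.
u_2 = v_2 − 1.8570·q_1 = (-2.3103, 3.3793, -2.9655).
r_{22} = ‖u_2‖ = 5.0549.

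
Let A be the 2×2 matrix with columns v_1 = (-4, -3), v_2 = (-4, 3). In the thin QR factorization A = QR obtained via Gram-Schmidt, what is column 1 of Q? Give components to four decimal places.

v_1 = (-4, -3); ‖v_1‖ = 5.0000, so q_1 = (-0.8000, -0.6000).

q_1 = (-0.8000, -0.6000)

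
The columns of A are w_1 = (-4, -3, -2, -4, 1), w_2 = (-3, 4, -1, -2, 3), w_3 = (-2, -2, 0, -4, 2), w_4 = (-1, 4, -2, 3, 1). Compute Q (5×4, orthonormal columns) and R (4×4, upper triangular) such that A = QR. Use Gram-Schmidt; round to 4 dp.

Q = [[-0.5898, -0.3146, 0.4007, 0.0992], [-0.4423, 0.8156, -0.1360, -0.3209], [-0.2949, -0.0732, 0.6092, -0.3116], [-0.5898, -0.1463, -0.4884, 0.4837], [0.1474, 0.4572, 0.4595, 0.7457]], R = [[6.7823, 1.9167, 4.7181, -2.2116], [0.0000, 5.9436, 0.4974, 3.7417], [0.0000, 0.0000, 2.3434, -3.1690], [0.0000, 0.0000, 0.0000, 1.4372]]

w_1 = (-4, -3, -2, -4, 1); ‖w_1‖ = 6.7823, so e_1 = (-0.5898, -0.4423, -0.2949, -0.5898, 0.1474).
e_1·w_2 = (-0.5898)·(-3) + (-0.4423)·4 + (-0.2949)·(-1) + (-0.5898)·(-2) + 0.1474·3 = 1.9167.
u_2 = w_2 − 1.9167·e_1 = (-1.8696, 4.8478, -0.4348, -0.8696, 2.7174).
‖u_2‖ = 5.9436, so e_2 = (-0.3146, 0.8156, -0.0732, -0.1463, 0.4572).
e_1·w_3 = (-0.5898)·(-2) + (-0.4423)·(-2) + (-0.2949)·0 + (-0.5898)·(-4) + 0.1474·2 = 4.7181; e_2·w_3 = (-0.3146)·(-2) + 0.8156·(-2) + (-0.0732)·0 + (-0.1463)·(-4) + 0.4572·2 = 0.4974.
u_3 = w_3 − 4.7181·e_1 − 0.4974·e_2 = (0.9391, -0.3188, 1.4277, -1.1446, 1.0769).
‖u_3‖ = 2.3434, so e_3 = (0.4007, -0.1360, 0.6092, -0.4884, 0.4595).
e_1·w_4 = (-0.5898)·(-1) + (-0.4423)·4 + (-0.2949)·(-2) + (-0.5898)·3 + 0.1474·1 = -2.2116; e_2·w_4 = (-0.3146)·(-1) + 0.8156·4 + (-0.0732)·(-2) + (-0.1463)·3 + 0.4572·1 = 3.7417; e_3·w_4 = 0.4007·(-1) + (-0.1360)·4 + 0.6092·(-2) + (-0.4884)·3 + 0.4595·1 = -3.1690.
u_4 = w_4 + 2.2116·e_1 − 3.7417·e_2 + 3.1690·e_3 = (0.1425, -0.4612, -0.4478, 0.6952, 1.0717).
‖u_4‖ = 1.4372, so e_4 = (0.0992, -0.3209, -0.3116, 0.4837, 0.7457).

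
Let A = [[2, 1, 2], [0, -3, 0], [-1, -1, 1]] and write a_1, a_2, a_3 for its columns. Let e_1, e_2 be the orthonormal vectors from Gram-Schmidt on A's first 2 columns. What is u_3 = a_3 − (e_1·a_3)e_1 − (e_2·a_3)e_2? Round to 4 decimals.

u_3 = (0.7826, -0.2609, 1.5652)

e_1 = a_1/‖a_1‖ = (2, 0, -1)/2.2361 = (0.8944, 0.0000, -0.4472).
r_{12} = e_1·a_2 = 1.3416.
u_2 = a_2 − 1.3416·e_1 = (-0.2000, -3.0000, -0.4000).
‖u_2‖ = 3.0332, so e_2 = (-0.0659, -0.9891, -0.1319).
r_{13} = e_1·a_3 = 1.3416; r_{23} = e_2·a_3 = -0.2638.
u_3 = a_3 − 1.3416·e_1 + 0.2638·e_2 = (0.7826, -0.2609, 1.5652).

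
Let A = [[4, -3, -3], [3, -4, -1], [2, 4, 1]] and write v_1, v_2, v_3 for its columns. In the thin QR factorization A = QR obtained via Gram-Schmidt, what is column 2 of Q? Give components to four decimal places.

e_2 = (-0.1398, -0.4134, 0.8998)

e_1 = v_1/‖v_1‖ = (4, 3, 2)/5.3852 = (0.7428, 0.5571, 0.3714).
r_{12} = e_1·v_2 = -2.9711.
u_2 = v_2 + 2.9711·e_1 = (-0.7931, -2.3448, 5.1034).
‖u_2‖ = 5.6721, so e_2 = (-0.1398, -0.4134, 0.8998).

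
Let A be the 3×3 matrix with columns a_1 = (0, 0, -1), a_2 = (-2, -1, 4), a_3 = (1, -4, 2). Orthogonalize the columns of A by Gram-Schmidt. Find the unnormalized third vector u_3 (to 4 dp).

q_1 = a_1/‖a_1‖ = (0, 0, -1)/1.0000 = (0.0000, 0.0000, -1.0000).
r_{12} = q_1·a_2 = -4.0000.
u_2 = a_2 + 4.0000·q_1 = (-2.0000, -1.0000, 0.0000).
‖u_2‖ = 2.2361, so q_2 = (-0.8944, -0.4472, 0.0000).
r_{13} = q_1·a_3 = -2.0000; r_{23} = q_2·a_3 = 0.8944.
u_3 = a_3 + 2.0000·q_1 − 0.8944·q_2 = (1.8000, -3.6000, 0.0000).

u_3 = (1.8000, -3.6000, 0.0000)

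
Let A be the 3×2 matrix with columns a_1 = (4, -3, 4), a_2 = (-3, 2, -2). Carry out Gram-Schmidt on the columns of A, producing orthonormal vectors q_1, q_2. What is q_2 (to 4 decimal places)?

q_1 = a_1/‖a_1‖ = (4, -3, 4)/6.4031 = (0.6247, -0.4685, 0.6247).
r_{12} = q_1·a_2 = -4.0605.
u_2 = a_2 + 4.0605·q_1 = (-0.4634, 0.0976, 0.5366).
‖u_2‖ = 0.7157, so q_2 = (-0.6475, 0.1363, 0.7498).

q_2 = (-0.6475, 0.1363, 0.7498)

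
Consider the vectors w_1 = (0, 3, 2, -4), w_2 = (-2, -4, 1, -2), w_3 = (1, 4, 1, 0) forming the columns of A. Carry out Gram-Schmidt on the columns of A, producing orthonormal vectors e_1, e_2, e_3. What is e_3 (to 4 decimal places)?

e_1 = w_1/‖w_1‖ = (0, 3, 2, -4)/5.3852 = (0.0000, 0.5571, 0.3714, -0.7428).
r_{12} = e_1·w_2 = -0.3714.
u_2 = w_2 + 0.3714·e_1 = (-2.0000, -3.7931, 1.1379, -2.2759).
‖u_2‖ = 4.9862, so e_2 = (-0.4011, -0.7607, 0.2282, -0.4564).
r_{13} = e_1·w_3 = 2.5997; r_{23} = e_2·w_3 = -3.2158.
u_3 = w_3 − 2.5997·e_1 + 3.2158·e_2 = (-0.2899, 0.1054, 0.7684, 0.4632).
‖u_3‖ = 0.9488, so e_3 = (-0.3055, 0.1111, 0.8099, 0.4883).

e_3 = (-0.3055, 0.1111, 0.8099, 0.4883)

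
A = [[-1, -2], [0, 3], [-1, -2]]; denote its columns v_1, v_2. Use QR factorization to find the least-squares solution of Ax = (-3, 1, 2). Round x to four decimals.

v_1 = (-1, 0, -1); ‖v_1‖ = 1.4142, so e_1 = (-0.7071, 0.0000, -0.7071).
e_1·v_2 = (-0.7071)·(-2) + 0.0000·3 + (-0.7071)·(-2) = 2.8284.
u_2 = v_2 − 2.8284·e_1 = (0.0000, 3.0000, 0.0000).
‖u_2‖ = 3.0000, so e_2 = (0.0000, 1.0000, 0.0000).
Qᵀb = (0.7071, 1.0000).
Back-substitute: x_2 = 1.0000/3.0000 = 0.3333.
x_1 = (0.7071 − 2.8284·0.3333)/1.4142 = -0.1667.

x = (-0.1667, 0.3333)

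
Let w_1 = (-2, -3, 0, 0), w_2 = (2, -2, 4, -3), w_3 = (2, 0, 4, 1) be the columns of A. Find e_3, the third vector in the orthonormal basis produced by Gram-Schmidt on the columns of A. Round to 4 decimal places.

e_3 = (0.0440, -0.0294, 0.5754, 0.8161)

w_1 = (-2, -3, 0, 0); ‖w_1‖ = 3.6056, so e_1 = (-0.5547, -0.8321, 0.0000, 0.0000).
e_1·w_2 = (-0.5547)·2 + (-0.8321)·(-2) + 0.0000·4 + 0.0000·(-3) = 0.5547.
u_2 = w_2 − 0.5547·e_1 = (2.3077, -1.5385, 4.0000, -3.0000).
‖u_2‖ = 5.7177, so e_2 = (0.4036, -0.2691, 0.6996, -0.5247).
e_1·w_3 = (-0.5547)·2 + (-0.8321)·0 + 0.0000·4 + 0.0000·1 = -1.1094; e_2·w_3 = 0.4036·2 + (-0.2691)·0 + 0.6996·4 + (-0.5247)·1 = 3.0808.
u_3 = w_3 + 1.1094·e_1 − 3.0808·e_2 = (0.1412, -0.0941, 1.8447, 2.6165).
‖u_3‖ = 3.2059, so e_3 = (0.0440, -0.0294, 0.5754, 0.8161).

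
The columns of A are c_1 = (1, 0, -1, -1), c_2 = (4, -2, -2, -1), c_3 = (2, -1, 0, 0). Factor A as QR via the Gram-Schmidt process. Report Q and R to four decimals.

Q = [[0.5774, 0.5661, 0.4961], [0.0000, -0.6794, 0.3721], [-0.5774, 0.1132, 0.7442], [-0.5774, 0.4529, -0.2481]], R = [[1.7321, 4.0415, 1.1547], [0.0000, 2.9439, 1.8116], [0.0000, 0.0000, 0.6202]]

q_1 = c_1/‖c_1‖ = (1, 0, -1, -1)/1.7321 = (0.5774, 0.0000, -0.5774, -0.5774).
r_{12} = q_1·c_2 = 4.0415.
u_2 = c_2 − 4.0415·q_1 = (1.6667, -2.0000, 0.3333, 1.3333).
‖u_2‖ = 2.9439, so q_2 = (0.5661, -0.6794, 0.1132, 0.4529).
r_{13} = q_1·c_3 = 1.1547; r_{23} = q_2·c_3 = 1.8116.
u_3 = c_3 − 1.1547·q_1 − 1.8116·q_2 = (0.3077, 0.2308, 0.4615, -0.1538).
‖u_3‖ = 0.6202, so q_3 = (0.4961, 0.3721, 0.7442, -0.2481).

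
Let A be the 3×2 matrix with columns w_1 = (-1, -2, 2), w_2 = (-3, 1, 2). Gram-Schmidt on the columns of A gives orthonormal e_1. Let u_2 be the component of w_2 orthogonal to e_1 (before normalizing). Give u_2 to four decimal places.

e_1 = w_1/‖w_1‖ = (-1, -2, 2)/3.0000 = (-0.3333, -0.6667, 0.6667).
r_{12} = e_1·w_2 = 1.6667.
u_2 = w_2 − 1.6667·e_1 = (-2.4444, 2.1111, 0.8889).

u_2 = (-2.4444, 2.1111, 0.8889)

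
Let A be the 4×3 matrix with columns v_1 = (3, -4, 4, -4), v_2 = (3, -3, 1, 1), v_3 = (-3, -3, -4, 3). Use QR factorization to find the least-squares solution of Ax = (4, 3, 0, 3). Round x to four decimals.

x = (-1.1495, 1.4613, -0.9134)

e_1 = v_1/‖v_1‖ = (3, -4, 4, -4)/7.5498 = (0.3974, -0.5298, 0.5298, -0.5298).
r_{12} = e_1·v_2 = 2.7815.
u_2 = v_2 − 2.7815·e_1 = (1.8947, -1.5263, -0.4737, 2.4737).
‖u_2‖ = 3.5019, so e_2 = (0.5411, -0.4359, -0.1353, 0.7064).
r_{13} = e_1·v_3 = -3.3113; r_{23} = e_2·v_3 = 2.3446.
u_3 = v_3 + 3.3113·e_1 − 2.3446·e_2 = (-2.9528, -3.7325, -1.9285, -0.4106).
‖u_3‖ = 5.1515, so e_3 = (-0.5732, -0.7245, -0.3744, -0.0797).
Qᵀb = (-1.5894, 2.9758, -4.7055).
Back-substitute: x_3 = -4.7055/5.1515 = -0.9134.
x_2 = (2.9758 − 2.3446·(-0.9134))/3.5019 = 1.4613.
x_1 = (-1.5894 − 2.7815·1.4613 + 3.3113·(-0.9134))/7.5498 = -1.1495.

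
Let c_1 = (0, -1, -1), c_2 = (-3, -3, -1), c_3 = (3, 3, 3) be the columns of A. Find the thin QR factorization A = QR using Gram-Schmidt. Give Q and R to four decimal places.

c_1 = (0, -1, -1); ‖c_1‖ = 1.4142, so e_1 = (0.0000, -0.7071, -0.7071).
e_1·c_2 = 0.0000·(-3) + (-0.7071)·(-3) + (-0.7071)·(-1) = 2.8284.
u_2 = c_2 − 2.8284·e_1 = (-3.0000, -1.0000, 1.0000).
‖u_2‖ = 3.3166, so e_2 = (-0.9045, -0.3015, 0.3015).
e_1·c_3 = 0.0000·3 + (-0.7071)·3 + (-0.7071)·3 = -4.2426; e_2·c_3 = (-0.9045)·3 + (-0.3015)·3 + 0.3015·3 = -2.7136.
u_3 = c_3 + 4.2426·e_1 + 2.7136·e_2 = (0.5455, -0.8182, 0.8182).
‖u_3‖ = 1.2792, so e_3 = (0.4264, -0.6396, 0.6396).

Q = [[0.0000, -0.9045, 0.4264], [-0.7071, -0.3015, -0.6396], [-0.7071, 0.3015, 0.6396]], R = [[1.4142, 2.8284, -4.2426], [0.0000, 3.3166, -2.7136], [0.0000, 0.0000, 1.2792]]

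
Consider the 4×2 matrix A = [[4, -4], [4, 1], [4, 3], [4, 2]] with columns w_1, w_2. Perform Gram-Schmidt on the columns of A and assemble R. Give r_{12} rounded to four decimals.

w_1 = (4, 4, 4, 4); ‖w_1‖ = 8.0000, so e_1 = (0.5000, 0.5000, 0.5000, 0.5000).
r_{12} = e_1·w_2 = 1.0000.

r_{12} = 1.0000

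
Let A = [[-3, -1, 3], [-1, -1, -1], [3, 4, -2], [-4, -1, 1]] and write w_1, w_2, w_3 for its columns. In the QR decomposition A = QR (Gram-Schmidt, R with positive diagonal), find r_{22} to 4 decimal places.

r_{22} = 2.7516

w_1 = (-3, -1, 3, -4); ‖w_1‖ = 5.9161, so q_1 = (-0.5071, -0.1690, 0.5071, -0.6761).
q_1·w_2 = (-0.5071)·(-1) + (-0.1690)·(-1) + 0.5071·4 + (-0.6761)·(-1) = 3.3806.
u_2 = w_2 − 3.3806·q_1 = (0.7143, -0.4286, 2.2857, 1.2857).
r_{22} = ‖u_2‖ = 2.7516.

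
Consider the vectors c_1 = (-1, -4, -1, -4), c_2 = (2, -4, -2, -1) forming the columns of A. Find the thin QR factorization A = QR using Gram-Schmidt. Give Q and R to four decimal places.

c_1 = (-1, -4, -1, -4); ‖c_1‖ = 5.8310, so e_1 = (-0.1715, -0.6860, -0.1715, -0.6860).
e_1·c_2 = (-0.1715)·2 + (-0.6860)·(-4) + (-0.1715)·(-2) + (-0.6860)·(-1) = 3.4300.
u_2 = c_2 − 3.4300·e_1 = (2.5882, -1.6471, -1.4118, 1.3529).
‖u_2‖ = 3.6380, so e_2 = (0.7114, -0.4527, -0.3881, 0.3719).

Q = [[-0.1715, 0.7114], [-0.6860, -0.4527], [-0.1715, -0.3881], [-0.6860, 0.3719]], R = [[5.8310, 3.4300], [0.0000, 3.6380]]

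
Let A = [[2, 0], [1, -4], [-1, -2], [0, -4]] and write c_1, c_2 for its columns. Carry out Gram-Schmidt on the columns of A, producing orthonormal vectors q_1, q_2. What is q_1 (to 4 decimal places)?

q_1 = (0.8165, 0.4082, -0.4082, 0.0000)

c_1 = (2, 1, -1, 0); ‖c_1‖ = 2.4495, so q_1 = (0.8165, 0.4082, -0.4082, 0.0000).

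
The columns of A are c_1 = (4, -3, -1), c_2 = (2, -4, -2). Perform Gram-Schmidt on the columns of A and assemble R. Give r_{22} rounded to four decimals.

q_1 = c_1/‖c_1‖ = (4, -3, -1)/5.0990 = (0.7845, -0.5883, -0.1961).
r_{12} = q_1·c_2 = 4.3146.
u_2 = c_2 − 4.3146·q_1 = (-1.3846, -1.4615, -1.1538).
r_{22} = ‖u_2‖ = 2.3205.

r_{22} = 2.3205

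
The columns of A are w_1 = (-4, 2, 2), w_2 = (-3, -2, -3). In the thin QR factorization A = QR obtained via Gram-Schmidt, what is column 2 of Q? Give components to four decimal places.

e_2 = (-0.5707, -0.4637, -0.6777)

w_1 = (-4, 2, 2); ‖w_1‖ = 4.8990, so e_1 = (-0.8165, 0.4082, 0.4082).
e_1·w_2 = (-0.8165)·(-3) + 0.4082·(-2) + 0.4082·(-3) = 0.4082.
u_2 = w_2 − 0.4082·e_1 = (-2.6667, -2.1667, -3.1667).
‖u_2‖ = 4.6726, so e_2 = (-0.5707, -0.4637, -0.6777).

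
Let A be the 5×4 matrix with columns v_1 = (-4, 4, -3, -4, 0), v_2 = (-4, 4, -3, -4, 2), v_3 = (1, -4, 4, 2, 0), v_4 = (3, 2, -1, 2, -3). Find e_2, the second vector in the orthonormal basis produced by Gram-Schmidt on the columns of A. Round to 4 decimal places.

e_2 = (0.0000, 0.0000, 0.0000, 0.0000, 1.0000)

e_1 = v_1/‖v_1‖ = (-4, 4, -3, -4, 0)/7.5498 = (-0.5298, 0.5298, -0.3974, -0.5298, 0.0000).
r_{12} = e_1·v_2 = 7.5498.
u_2 = v_2 − 7.5498·e_1 = (0.0000, 0.0000, 0.0000, 0.0000, 2.0000).
‖u_2‖ = 2.0000, so e_2 = (0.0000, 0.0000, 0.0000, 0.0000, 1.0000).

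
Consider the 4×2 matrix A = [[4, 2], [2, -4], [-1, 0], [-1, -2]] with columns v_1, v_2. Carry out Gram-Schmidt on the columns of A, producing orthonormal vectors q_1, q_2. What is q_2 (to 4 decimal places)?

v_1 = (4, 2, -1, -1); ‖v_1‖ = 4.6904, so q_1 = (0.8528, 0.4264, -0.2132, -0.2132).
q_1·v_2 = 0.8528·2 + 0.4264·(-4) + (-0.2132)·0 + (-0.2132)·(-2) = 0.4264.
u_2 = v_2 − 0.4264·q_1 = (1.6364, -4.1818, 0.0909, -1.9091).
‖u_2‖ = 4.8804, so q_2 = (0.3353, -0.8569, 0.0186, -0.3912).

q_2 = (0.3353, -0.8569, 0.0186, -0.3912)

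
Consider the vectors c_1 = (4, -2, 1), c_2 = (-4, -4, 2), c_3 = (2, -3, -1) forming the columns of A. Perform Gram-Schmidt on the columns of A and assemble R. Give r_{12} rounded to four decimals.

e_1 = c_1/‖c_1‖ = (4, -2, 1)/4.5826 = (0.8729, -0.4364, 0.2182).
r_{12} = e_1·c_2 = -1.3093.

r_{12} = -1.3093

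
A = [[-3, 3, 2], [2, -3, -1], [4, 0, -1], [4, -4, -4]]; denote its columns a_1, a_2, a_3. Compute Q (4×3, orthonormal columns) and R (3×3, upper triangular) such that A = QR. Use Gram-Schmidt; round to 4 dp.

a_1 = (-3, 2, 4, 4); ‖a_1‖ = 6.7082, so q_1 = (-0.4472, 0.2981, 0.5963, 0.5963).
q_1·a_2 = (-0.4472)·3 + 0.2981·(-3) + 0.5963·0 + 0.5963·(-4) = -4.6212.
u_2 = a_2 + 4.6212·q_1 = (0.9333, -1.6222, 2.7556, -1.2444).
‖u_2‖ = 3.5559, so q_2 = (0.2625, -0.4562, 0.7749, -0.3500).
q_1·a_3 = (-0.4472)·2 + 0.2981·(-1) + 0.5963·(-1) + 0.5963·(-4) = -4.1740; q_2·a_3 = 0.2625·2 + (-0.4562)·(-1) + 0.7749·(-1) + (-0.3500)·(-4) = 1.6061.
u_3 = a_3 + 4.1740·q_1 − 1.6061·q_2 = (-0.2882, 0.9772, 0.2443, -0.9490).
‖u_3‖ = 1.4136, so q_3 = (-0.2039, 0.6913, 0.1728, -0.6714).

Q = [[-0.4472, 0.2625, -0.2039], [0.2981, -0.4562, 0.6913], [0.5963, 0.7749, 0.1728], [0.5963, -0.3500, -0.6714]], R = [[6.7082, -4.6212, -4.1740], [0.0000, 3.5559, 1.6061], [0.0000, 0.0000, 1.4136]]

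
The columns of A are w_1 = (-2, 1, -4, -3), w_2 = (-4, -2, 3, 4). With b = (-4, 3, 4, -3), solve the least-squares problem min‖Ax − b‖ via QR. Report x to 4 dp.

x = (0.3509, 0.3626)

w_1 = (-2, 1, -4, -3); ‖w_1‖ = 5.4772, so e_1 = (-0.3651, 0.1826, -0.7303, -0.5477).
e_1·w_2 = (-0.3651)·(-4) + 0.1826·(-2) + (-0.7303)·3 + (-0.5477)·4 = -3.2863.
u_2 = w_2 + 3.2863·e_1 = (-5.2000, -1.4000, 0.6000, 2.2000).
‖u_2‖ = 5.8481, so e_2 = (-0.8892, -0.2394, 0.1026, 0.3762).
Qᵀb = (0.7303, 2.1204).
Back-substitute: x_2 = 2.1204/5.8481 = 0.3626.
x_1 = (0.7303 + 3.2863·0.3626)/5.4772 = 0.3509.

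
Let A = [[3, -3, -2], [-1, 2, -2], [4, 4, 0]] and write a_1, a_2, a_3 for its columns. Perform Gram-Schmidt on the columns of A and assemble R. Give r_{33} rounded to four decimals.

a_1 = (3, -1, 4); ‖a_1‖ = 5.0990, so e_1 = (0.5883, -0.1961, 0.7845).
e_1·a_2 = 0.5883·(-3) + (-0.1961)·2 + 0.7845·4 = 0.9806.
u_2 = a_2 − 0.9806·e_1 = (-3.5769, 2.1923, 3.2308).
‖u_2‖ = 5.2951, so e_2 = (-0.6755, 0.4140, 0.6101).
e_1·a_3 = 0.5883·(-2) + (-0.1961)·(-2) + 0.7845·0 = -0.7845; e_2·a_3 = (-0.6755)·(-2) + 0.4140·(-2) + 0.6101·0 = 0.5230.
u_3 = a_3 + 0.7845·e_1 − 0.5230·e_2 = (-1.1852, -2.3704, 0.2963).
r_{33} = ‖u_3‖ = 2.6667.

r_{33} = 2.6667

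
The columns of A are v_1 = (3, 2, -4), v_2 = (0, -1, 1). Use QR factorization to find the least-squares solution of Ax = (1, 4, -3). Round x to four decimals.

e_1 = v_1/‖v_1‖ = (3, 2, -4)/5.3852 = (0.5571, 0.3714, -0.7428).
r_{12} = e_1·v_2 = -1.1142.
u_2 = v_2 + 1.1142·e_1 = (0.6207, -0.5862, 0.1724).
‖u_2‖ = 0.8710, so e_2 = (0.7126, -0.6730, 0.1980).
Qᵀb = (4.2710, -2.5734).
Back-substitute: x_2 = -2.5734/0.8710 = -2.9545.
x_1 = (4.2710 + 1.1142·(-2.9545))/5.3852 = 0.1818.

x = (0.1818, -2.9545)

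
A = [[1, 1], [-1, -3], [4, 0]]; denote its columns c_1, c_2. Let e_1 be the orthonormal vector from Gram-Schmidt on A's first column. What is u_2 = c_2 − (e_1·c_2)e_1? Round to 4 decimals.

u_2 = (0.7778, -2.7778, -0.8889)

c_1 = (1, -1, 4); ‖c_1‖ = 4.2426, so e_1 = (0.2357, -0.2357, 0.9428).
e_1·c_2 = 0.2357·1 + (-0.2357)·(-3) + 0.9428·0 = 0.9428.
u_2 = c_2 − 0.9428·e_1 = (0.7778, -2.7778, -0.8889).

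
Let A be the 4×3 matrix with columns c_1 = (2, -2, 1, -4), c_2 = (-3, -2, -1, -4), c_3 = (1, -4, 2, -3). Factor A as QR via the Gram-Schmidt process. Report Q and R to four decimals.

c_1 = (2, -2, 1, -4); ‖c_1‖ = 5.0000, so q_1 = (0.4000, -0.4000, 0.2000, -0.8000).
q_1·c_2 = 0.4000·(-3) + (-0.4000)·(-2) + 0.2000·(-1) + (-0.8000)·(-4) = 2.6000.
u_2 = c_2 − 2.6000·q_1 = (-4.0400, -0.9600, -1.5200, -1.9200).
‖u_2‖ = 4.8208, so q_2 = (-0.8380, -0.1991, -0.3153, -0.3983).
q_1·c_3 = 0.4000·1 + (-0.4000)·(-4) + 0.2000·2 + (-0.8000)·(-3) = 4.8000; q_2·c_3 = (-0.8380)·1 + (-0.1991)·(-4) + (-0.3153)·2 + (-0.3983)·(-3) = 0.5227.
u_3 = c_3 − 4.8000·q_1 − 0.5227·q_2 = (-0.4819, -1.9759, 1.2048, 1.0482).
‖u_3‖ = 2.5859, so q_3 = (-0.1864, -0.7641, 0.4659, 0.4054).

Q = [[0.4000, -0.8380, -0.1864], [-0.4000, -0.1991, -0.7641], [0.2000, -0.3153, 0.4659], [-0.8000, -0.3983, 0.4054]], R = [[5.0000, 2.6000, 4.8000], [0.0000, 4.8208, 0.5227], [0.0000, 0.0000, 2.5859]]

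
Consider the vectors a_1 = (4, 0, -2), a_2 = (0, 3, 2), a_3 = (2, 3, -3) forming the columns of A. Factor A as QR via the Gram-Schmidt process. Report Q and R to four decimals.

Q = [[0.8944, 0.2290, -0.3841], [0.0000, 0.8589, 0.5121], [-0.4472, 0.4581, -0.7682]], R = [[4.4721, -0.8944, 3.1305], [0.0000, 3.4928, 1.6605], [0.0000, 0.0000, 3.0729]]

q_1 = a_1/‖a_1‖ = (4, 0, -2)/4.4721 = (0.8944, 0.0000, -0.4472).
r_{12} = q_1·a_2 = -0.8944.
u_2 = a_2 + 0.8944·q_1 = (0.8000, 3.0000, 1.6000).
‖u_2‖ = 3.4928, so q_2 = (0.2290, 0.8589, 0.4581).
r_{13} = q_1·a_3 = 3.1305; r_{23} = q_2·a_3 = 1.6605.
u_3 = a_3 − 3.1305·q_1 − 1.6605·q_2 = (-1.1803, 1.5738, -2.3607).
‖u_3‖ = 3.0729, so q_3 = (-0.3841, 0.5121, -0.7682).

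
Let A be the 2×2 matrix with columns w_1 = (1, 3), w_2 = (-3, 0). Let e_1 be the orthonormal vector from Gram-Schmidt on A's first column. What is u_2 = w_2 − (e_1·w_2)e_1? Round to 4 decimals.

w_1 = (1, 3); ‖w_1‖ = 3.1623, so e_1 = (0.3162, 0.9487).
e_1·w_2 = 0.3162·(-3) + 0.9487·0 = -0.9487.
u_2 = w_2 + 0.9487·e_1 = (-2.7000, 0.9000).

u_2 = (-2.7000, 0.9000)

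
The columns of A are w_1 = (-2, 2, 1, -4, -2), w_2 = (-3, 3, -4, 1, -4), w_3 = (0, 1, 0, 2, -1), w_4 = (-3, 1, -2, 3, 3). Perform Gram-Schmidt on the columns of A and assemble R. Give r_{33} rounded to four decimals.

r_{33} = 1.7269

w_1 = (-2, 2, 1, -4, -2); ‖w_1‖ = 5.3852, so e_1 = (-0.3714, 0.3714, 0.1857, -0.7428, -0.3714).
e_1·w_2 = (-0.3714)·(-3) + 0.3714·3 + 0.1857·(-4) + (-0.7428)·1 + (-0.3714)·(-4) = 2.2283.
u_2 = w_2 − 2.2283·e_1 = (-2.1724, 2.1724, -4.4138, 2.6552, -3.1724).
‖u_2‖ = 6.7849, so e_2 = (-0.3202, 0.3202, -0.6505, 0.3913, -0.4676).
e_1·w_3 = (-0.3714)·0 + 0.3714·1 + 0.1857·0 + (-0.7428)·2 + (-0.3714)·(-1) = -0.7428; e_2·w_3 = (-0.3202)·0 + 0.3202·1 + (-0.6505)·0 + 0.3913·2 + (-0.4676)·(-1) = 1.5704.
u_3 = w_3 + 0.7428·e_1 − 1.5704·e_2 = (0.2270, 0.7730, 1.1596, 0.8337, -0.5416).
r_{33} = ‖u_3‖ = 1.7269.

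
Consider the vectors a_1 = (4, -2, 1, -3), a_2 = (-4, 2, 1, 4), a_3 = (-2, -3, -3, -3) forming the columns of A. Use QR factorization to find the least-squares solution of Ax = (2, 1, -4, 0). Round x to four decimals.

x = (-2.6864, -2.7474, -0.6442)

e_1 = a_1/‖a_1‖ = (4, -2, 1, -3)/5.4772 = (0.7303, -0.3651, 0.1826, -0.5477).
r_{12} = e_1·a_2 = -5.6598.
u_2 = a_2 + 5.6598·e_1 = (0.1333, -0.0667, 2.0333, 0.9000).
‖u_2‖ = 2.2286, so e_2 = (0.0598, -0.0299, 0.9124, 0.4038).
r_{13} = e_1·a_3 = 0.7303; r_{23} = e_2·a_3 = -3.9786.
u_3 = a_3 − 0.7303·e_1 + 3.9786·e_2 = (-2.2953, -2.8523, 0.4966, -0.9933).
‖u_3‖ = 3.8259, so e_3 = (-0.5999, -0.7455, 0.1298, -0.2596).
Qᵀb = (0.3651, -3.5598, -2.4647).
Back-substitute: x_3 = -2.4647/3.8259 = -0.6442.
x_2 = (-3.5598 + 3.9786·(-0.6442))/2.2286 = -2.7474.
x_1 = (0.3651 + 5.6598·(-2.7474) − 0.7303·(-0.6442))/5.4772 = -2.6864.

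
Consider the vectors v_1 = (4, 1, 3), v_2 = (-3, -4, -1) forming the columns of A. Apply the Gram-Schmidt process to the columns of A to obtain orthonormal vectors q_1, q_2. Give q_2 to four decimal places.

q_1 = v_1/‖v_1‖ = (4, 1, 3)/5.0990 = (0.7845, 0.1961, 0.5883).
r_{12} = q_1·v_2 = -3.7262.
u_2 = v_2 + 3.7262·q_1 = (-0.0769, -3.2692, 1.1923).
‖u_2‖ = 3.4807, so q_2 = (-0.0221, -0.9392, 0.3425).

q_2 = (-0.0221, -0.9392, 0.3425)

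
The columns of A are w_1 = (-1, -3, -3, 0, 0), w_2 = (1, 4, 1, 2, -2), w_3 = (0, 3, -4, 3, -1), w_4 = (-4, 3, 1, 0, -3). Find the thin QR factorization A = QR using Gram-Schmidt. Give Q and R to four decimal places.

w_1 = (-1, -3, -3, 0, 0); ‖w_1‖ = 4.3589, so e_1 = (-0.2294, -0.6882, -0.6882, 0.0000, 0.0000).
e_1·w_2 = (-0.2294)·1 + (-0.6882)·4 + (-0.6882)·1 + 0.0000·2 + 0.0000·(-2) = -3.6707.
u_2 = w_2 + 3.6707·e_1 = (0.1579, 1.4737, -1.5263, 2.0000, -2.0000).
‖u_2‖ = 3.5393, so e_2 = (0.0446, 0.4164, -0.4313, 0.5651, -0.5651).
e_1·w_3 = (-0.2294)·0 + (-0.6882)·3 + (-0.6882)·(-4) + 0.0000·3 + 0.0000·(-1) = 0.6882; e_2·w_3 = 0.0446·0 + 0.4164·3 + (-0.4313)·(-4) + 0.5651·3 + (-0.5651)·(-1) = 5.2345.
u_3 = w_3 − 0.6882·e_1 − 5.2345·e_2 = (-0.0756, 1.2941, -1.2689, 0.0420, 1.9580).
‖u_3‖ = 2.6695, so e_3 = (-0.0283, 0.4848, -0.4753, 0.0157, 0.7335).
e_1·w_4 = (-0.2294)·(-4) + (-0.6882)·3 + (-0.6882)·1 + 0.0000·0 + 0.0000·(-3) = -1.8353; e_2·w_4 = 0.0446·(-4) + 0.4164·3 + (-0.4313)·1 + 0.5651·0 + (-0.5651)·(-3) = 2.3347; e_3·w_4 = (-0.0283)·(-4) + 0.4848·3 + (-0.4753)·1 + 0.0157·0 + 0.7335·(-3) = -1.1081.
u_4 = w_4 + 1.8353·e_1 − 2.3347·e_2 + 1.1081·e_3 = (-4.5566, 1.3019, 0.2170, -1.3019, -0.8679).
‖u_4‖ = 4.9953, so e_4 = (-0.9122, 0.2606, 0.0434, -0.2606, -0.1737).

Q = [[-0.2294, 0.0446, -0.0283, -0.9122], [-0.6882, 0.4164, 0.4848, 0.2606], [-0.6882, -0.4313, -0.4753, 0.0434], [0.0000, 0.5651, 0.0157, -0.2606], [0.0000, -0.5651, 0.7335, -0.1737]], R = [[4.3589, -3.6707, 0.6882, -1.8353], [0.0000, 3.5393, 5.2345, 2.3347], [0.0000, 0.0000, 2.6695, -1.1081], [0.0000, 0.0000, 0.0000, 4.9953]]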